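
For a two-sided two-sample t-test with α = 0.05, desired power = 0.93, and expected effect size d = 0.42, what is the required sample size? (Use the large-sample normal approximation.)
n = 134 per group

Sample size formula (two-sample t-test, normal approximation):
n = 2 · ((z_{α/2} + z_β) / d)²

z_{α/2} = 1.960 (for α = 0.05, two-sided)
z_β = 1.476 (for power = 0.93)
d = 0.42

n = 2 · ((1.960 + 1.476) / 0.42)²
n = 2 · (8.181)²
n ≈ 133.86
Round up to the next whole number: n = 134 per group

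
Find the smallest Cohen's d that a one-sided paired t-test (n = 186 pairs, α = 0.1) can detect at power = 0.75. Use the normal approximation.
d ≈ 0.14

Minimum detectable effect (paired t-test, normal approximation):
d = (z_α + z_β) / √n
d = (1.282 + 0.674) / √186
d = 1.956 / 13.638
d ≈ 0.14

By Cohen's convention (0.2 small / 0.5 medium / 0.8 large): very small effect.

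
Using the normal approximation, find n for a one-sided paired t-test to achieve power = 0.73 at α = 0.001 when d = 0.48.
n = 60 pairs

Sample size formula (paired t-test, normal approximation):
n = ((z_α + z_β) / d)²

z_α = 3.090 (for α = 0.001, one-sided)
z_β = 0.613 (for power = 0.73)
d = 0.48

n = ((3.090 + 0.613) / 0.48)²
n = (7.715)²
n ≈ 59.52
Round up to the next whole number: n = 60 pairs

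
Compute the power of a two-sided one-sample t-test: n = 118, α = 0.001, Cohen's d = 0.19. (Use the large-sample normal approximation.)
Power ≈ 0.11

Power calculation (one-sample t-test, normal approximation):
z_β = d · √n - z_{α/2}
z_β = 0.19 · √118 - 3.291
z_β = 0.19 · 10.863 - 3.291
z_β = -1.227

Power = Φ(z_β) = Φ(-1.227) ≈ 0.110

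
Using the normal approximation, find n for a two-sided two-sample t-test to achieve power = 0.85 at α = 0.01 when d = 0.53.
n = 93 per group

Sample size formula (two-sample t-test, normal approximation):
n = 2 · ((z_{α/2} + z_β) / d)²

z_{α/2} = 2.576 (for α = 0.01, two-sided)
z_β = 1.036 (for power = 0.85)
d = 0.53

n = 2 · ((2.576 + 1.036) / 0.53)²
n = 2 · (6.815)²
n ≈ 92.89
Round up to the next whole number: n = 93 per group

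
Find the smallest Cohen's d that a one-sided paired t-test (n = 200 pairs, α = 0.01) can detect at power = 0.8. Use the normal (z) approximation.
d ≈ 0.22

Minimum detectable effect (paired t-test, normal approximation):
d = (z_α + z_β) / √n
d = (2.326 + 0.842) / √200
d = 3.168 / 14.142
d ≈ 0.22

By Cohen's convention (0.2 small / 0.5 medium / 0.8 large): small effect.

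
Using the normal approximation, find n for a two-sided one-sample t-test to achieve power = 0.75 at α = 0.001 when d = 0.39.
n = 104

Sample size formula (one-sample t-test, normal approximation):
n = ((z_{α/2} + z_β) / d)²

z_{α/2} = 3.291 (for α = 0.001, two-sided)
z_β = 0.674 (for power = 0.75)
d = 0.39

n = ((3.291 + 0.674) / 0.39)²
n = (10.167)²
n ≈ 103.37
Round up to the next whole number: n = 104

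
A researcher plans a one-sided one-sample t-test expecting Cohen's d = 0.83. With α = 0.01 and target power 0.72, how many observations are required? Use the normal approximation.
n = 13

Sample size formula (one-sample t-test, normal approximation):
n = ((z_α + z_β) / d)²

z_α = 2.326 (for α = 0.01, one-sided)
z_β = 0.583 (for power = 0.72)
d = 0.83

n = ((2.326 + 0.583) / 0.83)²
n = (3.505)²
n ≈ 12.29
Round up to the next whole number: n = 13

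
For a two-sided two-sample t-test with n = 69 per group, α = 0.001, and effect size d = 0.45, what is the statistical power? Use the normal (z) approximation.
Power ≈ 0.26

Power calculation (two-sample t-test, normal approximation):
z_β = d · √(n/2) - z_{α/2}
z_β = 0.45 · √(69/2) - 3.291
z_β = 0.45 · 5.874 - 3.291
z_β = -0.647

Power = Φ(z_β) = Φ(-0.647) ≈ 0.259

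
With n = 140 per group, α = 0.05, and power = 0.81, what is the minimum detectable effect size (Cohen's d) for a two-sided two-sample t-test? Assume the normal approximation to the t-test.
d ≈ 0.34

Minimum detectable effect (two-sample t-test, normal approximation):
d = (z_{α/2} + z_β) / √(n/2)
d = (1.960 + 0.878) / √(140/2)
d = 2.838 / 8.367
d ≈ 0.34

By Cohen's convention (0.2 small / 0.5 medium / 0.8 large): small effect.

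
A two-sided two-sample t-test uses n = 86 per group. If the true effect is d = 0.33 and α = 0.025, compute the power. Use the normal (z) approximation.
Power ≈ 0.47

Power calculation (two-sample t-test, normal approximation):
z_β = d · √(n/2) - z_{α/2}
z_β = 0.33 · √(86/2) - 2.241
z_β = 0.33 · 6.557 - 2.241
z_β = -0.077

Power = Φ(z_β) = Φ(-0.077) ≈ 0.469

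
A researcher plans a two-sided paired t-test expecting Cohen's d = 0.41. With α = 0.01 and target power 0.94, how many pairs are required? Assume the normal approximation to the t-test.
n = 102 pairs

Sample size formula (paired t-test, normal approximation):
n = ((z_{α/2} + z_β) / d)²

z_{α/2} = 2.576 (for α = 0.01, two-sided)
z_β = 1.555 (for power = 0.94)
d = 0.41

n = ((2.576 + 1.555) / 0.41)²
n = (10.076)²
n ≈ 101.53
Round up to the next whole number: n = 102 pairs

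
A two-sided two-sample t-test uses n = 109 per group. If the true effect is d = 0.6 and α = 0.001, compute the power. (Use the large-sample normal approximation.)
Power ≈ 0.87

Power calculation (two-sample t-test, normal approximation):
z_β = d · √(n/2) - z_{α/2}
z_β = 0.6 · √(109/2) - 3.291
z_β = 0.6 · 7.382 - 3.291
z_β = 1.139

Power = Φ(z_β) = Φ(1.139) ≈ 0.873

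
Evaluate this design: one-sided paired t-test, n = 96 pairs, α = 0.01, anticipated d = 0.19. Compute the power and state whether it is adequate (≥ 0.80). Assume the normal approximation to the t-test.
Power ≈ 0.32; the study is underpowered (power < 0.80)

Power calculation (paired t-test, normal approximation):
z_β = d · √n - z_α
z_β = 0.19 · √96 - 2.326
z_β = 0.19 · 9.798 - 2.326
z_β = -0.465

Power = Φ(z_β) = Φ(-0.465) ≈ 0.321

Effect size d = 0.19 is very small by Cohen's convention (0.2/0.5/0.8).

Threshold: power ≥ 0.80 is conventionally adequate.
Power ≈ 0.32 → the study is underpowered (power < 0.80).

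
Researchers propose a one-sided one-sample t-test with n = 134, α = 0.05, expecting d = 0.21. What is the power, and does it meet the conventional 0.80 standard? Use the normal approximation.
Power ≈ 0.78; the study is underpowered (power < 0.80)

Power calculation (one-sample t-test, normal approximation):
z_β = d · √n - z_α
z_β = 0.21 · √134 - 1.645
z_β = 0.21 · 11.576 - 1.645
z_β = 0.786

Power = Φ(z_β) = Φ(0.786) ≈ 0.784

Effect size d = 0.21 is small by Cohen's convention (0.2/0.5/0.8).

Threshold: power ≥ 0.80 is conventionally adequate.
Power ≈ 0.78 → the study is underpowered (power < 0.80).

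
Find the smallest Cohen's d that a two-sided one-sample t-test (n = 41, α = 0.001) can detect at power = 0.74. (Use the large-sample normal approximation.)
d ≈ 0.61

Minimum detectable effect (one-sample t-test, normal approximation):
d = (z_{α/2} + z_β) / √n
d = (3.291 + 0.643) / √41
d = 3.934 / 6.403
d ≈ 0.61

By Cohen's convention (0.2 small / 0.5 medium / 0.8 large): medium effect.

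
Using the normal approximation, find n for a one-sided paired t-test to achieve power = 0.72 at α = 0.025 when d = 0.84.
n = 10 pairs

Sample size formula (paired t-test, normal approximation):
n = ((z_α + z_β) / d)²

z_α = 1.960 (for α = 0.025, one-sided)
z_β = 0.583 (for power = 0.72)
d = 0.84

n = ((1.960 + 0.583) / 0.84)²
n = (3.027)²
n ≈ 9.16
Round up to the next whole number: n = 10 pairs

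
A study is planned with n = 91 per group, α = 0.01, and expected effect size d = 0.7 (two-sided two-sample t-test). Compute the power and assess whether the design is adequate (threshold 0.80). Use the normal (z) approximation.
Power ≈ 0.98; the study is adequately powered (power ≥ 0.80)

Power calculation (two-sample t-test, normal approximation):
z_β = d · √(n/2) - z_{α/2}
z_β = 0.7 · √(91/2) - 2.576
z_β = 0.7 · 6.745 - 2.576
z_β = 2.146

Power = Φ(z_β) = Φ(2.146) ≈ 0.984

Effect size d = 0.7 is medium by Cohen's convention (0.2/0.5/0.8).

Threshold: power ≥ 0.80 is conventionally adequate.
Power ≈ 0.98 → the study is adequately powered (power ≥ 0.80).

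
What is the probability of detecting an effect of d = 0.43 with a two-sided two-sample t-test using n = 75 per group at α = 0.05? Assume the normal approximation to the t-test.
Power ≈ 0.75

Power calculation (two-sample t-test, normal approximation):
z_β = d · √(n/2) - z_{α/2}
z_β = 0.43 · √(75/2) - 1.960
z_β = 0.43 · 6.124 - 1.960
z_β = 0.673

Power = Φ(z_β) = Φ(0.673) ≈ 0.750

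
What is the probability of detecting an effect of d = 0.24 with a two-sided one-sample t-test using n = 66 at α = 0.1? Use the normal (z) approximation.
Power ≈ 0.62

Power calculation (one-sample t-test, normal approximation):
z_β = d · √n - z_{α/2}
z_β = 0.24 · √66 - 1.645
z_β = 0.24 · 8.124 - 1.645
z_β = 0.305

Power = Φ(z_β) = Φ(0.305) ≈ 0.620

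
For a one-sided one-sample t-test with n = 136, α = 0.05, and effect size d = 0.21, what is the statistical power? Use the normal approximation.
Power ≈ 0.79

Power calculation (one-sample t-test, normal approximation):
z_β = d · √n - z_α
z_β = 0.21 · √136 - 1.645
z_β = 0.21 · 11.662 - 1.645
z_β = 0.804

Power = Φ(z_β) = Φ(0.804) ≈ 0.789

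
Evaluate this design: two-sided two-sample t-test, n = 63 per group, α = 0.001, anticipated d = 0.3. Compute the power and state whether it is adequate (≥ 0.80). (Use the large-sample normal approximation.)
Power ≈ 0.05; the study is underpowered (power < 0.80)

Power calculation (two-sample t-test, normal approximation):
z_β = d · √(n/2) - z_{α/2}
z_β = 0.3 · √(63/2) - 3.291
z_β = 0.3 · 5.612 - 3.291
z_β = -1.607

Power = Φ(z_β) = Φ(-1.607) ≈ 0.054

Effect size d = 0.3 is small by Cohen's convention (0.2/0.5/0.8).

Threshold: power ≥ 0.80 is conventionally adequate.
Power ≈ 0.05 → the study is underpowered (power < 0.80).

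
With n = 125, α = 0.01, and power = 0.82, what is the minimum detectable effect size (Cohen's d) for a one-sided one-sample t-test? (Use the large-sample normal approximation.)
d ≈ 0.29

Minimum detectable effect (one-sample t-test, normal approximation):
d = (z_α + z_β) / √n
d = (2.326 + 0.915) / √125
d = 3.242 / 11.180
d ≈ 0.29

By Cohen's convention (0.2 small / 0.5 medium / 0.8 large): small effect.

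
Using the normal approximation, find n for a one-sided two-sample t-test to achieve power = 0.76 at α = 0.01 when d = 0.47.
n = 84 per group

Sample size formula (two-sample t-test, normal approximation):
n = 2 · ((z_α + z_β) / d)²

z_α = 2.326 (for α = 0.01, one-sided)
z_β = 0.706 (for power = 0.76)
d = 0.47

n = 2 · ((2.326 + 0.706) / 0.47)²
n = 2 · (6.451)²
n ≈ 83.23
Round up to the next whole number: n = 84 per group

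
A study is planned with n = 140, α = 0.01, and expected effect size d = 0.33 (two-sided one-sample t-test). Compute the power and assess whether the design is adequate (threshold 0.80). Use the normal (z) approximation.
Power ≈ 0.91; the study is adequately powered (power ≥ 0.80)

Power calculation (one-sample t-test, normal approximation):
z_β = d · √n - z_{α/2}
z_β = 0.33 · √140 - 2.576
z_β = 0.33 · 11.832 - 2.576
z_β = 1.329

Power = Φ(z_β) = Φ(1.329) ≈ 0.908

Effect size d = 0.33 is small by Cohen's convention (0.2/0.5/0.8).

Threshold: power ≥ 0.80 is conventionally adequate.
Power ≈ 0.91 → the study is adequately powered (power ≥ 0.80).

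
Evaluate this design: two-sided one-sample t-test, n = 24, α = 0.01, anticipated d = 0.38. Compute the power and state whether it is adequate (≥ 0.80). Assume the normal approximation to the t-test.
Power ≈ 0.24; the study is underpowered (power < 0.80)

Power calculation (one-sample t-test, normal approximation):
z_β = d · √n - z_{α/2}
z_β = 0.38 · √24 - 2.576
z_β = 0.38 · 4.899 - 2.576
z_β = -0.714

Power = Φ(z_β) = Φ(-0.714) ≈ 0.238

Effect size d = 0.38 is small by Cohen's convention (0.2/0.5/0.8).

Threshold: power ≥ 0.80 is conventionally adequate.
Power ≈ 0.24 → the study is underpowered (power < 0.80).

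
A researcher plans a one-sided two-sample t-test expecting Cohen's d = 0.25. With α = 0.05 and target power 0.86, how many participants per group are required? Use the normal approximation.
n = 238 per group

Sample size formula (two-sample t-test, normal approximation):
n = 2 · ((z_α + z_β) / d)²

z_α = 1.645 (for α = 0.05, one-sided)
z_β = 1.080 (for power = 0.86)
d = 0.25

n = 2 · ((1.645 + 1.080) / 0.25)²
n = 2 · (10.900)²
n ≈ 237.62
Round up to the next whole number: n = 238 per group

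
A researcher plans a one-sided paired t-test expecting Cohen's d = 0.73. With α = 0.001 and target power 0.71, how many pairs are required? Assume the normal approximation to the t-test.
n = 25 pairs

Sample size formula (paired t-test, normal approximation):
n = ((z_α + z_β) / d)²

z_α = 3.090 (for α = 0.001, one-sided)
z_β = 0.553 (for power = 0.71)
d = 0.73

n = ((3.090 + 0.553) / 0.73)²
n = (4.990)²
n ≈ 24.90
Round up to the next whole number: n = 25 pairs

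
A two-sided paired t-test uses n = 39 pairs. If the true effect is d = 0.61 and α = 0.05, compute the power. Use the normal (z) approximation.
Power ≈ 0.97

Power calculation (paired t-test, normal approximation):
z_β = d · √n - z_{α/2}
z_β = 0.61 · √39 - 1.960
z_β = 0.61 · 6.245 - 1.960
z_β = 1.849

Power = Φ(z_β) = Φ(1.849) ≈ 0.968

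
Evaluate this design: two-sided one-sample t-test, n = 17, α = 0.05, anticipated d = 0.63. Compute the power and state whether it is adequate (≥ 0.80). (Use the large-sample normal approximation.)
Power ≈ 0.74; the study is underpowered (power < 0.80)

Power calculation (one-sample t-test, normal approximation):
z_β = d · √n - z_{α/2}
z_β = 0.63 · √17 - 1.960
z_β = 0.63 · 4.123 - 1.960
z_β = 0.638

Power = Φ(z_β) = Φ(0.638) ≈ 0.738

Effect size d = 0.63 is medium by Cohen's convention (0.2/0.5/0.8).

Threshold: power ≥ 0.80 is conventionally adequate.
Power ≈ 0.74 → the study is underpowered (power < 0.80).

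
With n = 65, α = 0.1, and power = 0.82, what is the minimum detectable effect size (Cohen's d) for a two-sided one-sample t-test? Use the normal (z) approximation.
d ≈ 0.32

Minimum detectable effect (one-sample t-test, normal approximation):
d = (z_{α/2} + z_β) / √n
d = (1.645 + 0.915) / √65
d = 2.560 / 8.062
d ≈ 0.32

By Cohen's convention (0.2 small / 0.5 medium / 0.8 large): small effect.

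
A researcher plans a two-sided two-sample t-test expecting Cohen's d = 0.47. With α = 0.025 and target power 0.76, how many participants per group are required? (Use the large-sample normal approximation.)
n = 79 per group

Sample size formula (two-sample t-test, normal approximation):
n = 2 · ((z_{α/2} + z_β) / d)²

z_{α/2} = 2.241 (for α = 0.025, two-sided)
z_β = 0.706 (for power = 0.76)
d = 0.47

n = 2 · ((2.241 + 0.706) / 0.47)²
n = 2 · (6.270)²
n ≈ 78.63
Round up to the next whole number: n = 79 per group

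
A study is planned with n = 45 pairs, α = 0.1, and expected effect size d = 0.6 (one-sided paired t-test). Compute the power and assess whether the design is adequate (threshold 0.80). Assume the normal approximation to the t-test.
Power ≈ 1.00; the study is adequately powered (power ≥ 0.80)

Power calculation (paired t-test, normal approximation):
z_β = d · √n - z_α
z_β = 0.6 · √45 - 1.282
z_β = 0.6 · 6.708 - 1.282
z_β = 2.743

Power = Φ(z_β) = Φ(2.743) ≈ 0.997

Effect size d = 0.6 is medium by Cohen's convention (0.2/0.5/0.8).

Threshold: power ≥ 0.80 is conventionally adequate.
Power ≈ 1.00 → the study is adequately powered (power ≥ 0.80).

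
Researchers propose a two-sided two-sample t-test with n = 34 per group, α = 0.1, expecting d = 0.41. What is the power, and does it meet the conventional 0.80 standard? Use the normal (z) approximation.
Power ≈ 0.52; the study is underpowered (power < 0.80)

Power calculation (two-sample t-test, normal approximation):
z_β = d · √(n/2) - z_{α/2}
z_β = 0.41 · √(34/2) - 1.645
z_β = 0.41 · 4.123 - 1.645
z_β = 0.046

Power = Φ(z_β) = Φ(0.046) ≈ 0.518

Effect size d = 0.41 is small by Cohen's convention (0.2/0.5/0.8).

Threshold: power ≥ 0.80 is conventionally adequate.
Power ≈ 0.52 → the study is underpowered (power < 0.80).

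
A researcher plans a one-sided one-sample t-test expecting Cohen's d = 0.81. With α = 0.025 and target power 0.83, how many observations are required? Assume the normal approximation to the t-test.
n = 13

Sample size formula (one-sample t-test, normal approximation):
n = ((z_α + z_β) / d)²

z_α = 1.960 (for α = 0.025, one-sided)
z_β = 0.954 (for power = 0.83)
d = 0.81

n = ((1.960 + 0.954) / 0.81)²
n = (3.598)²
n ≈ 12.95
Round up to the next whole number: n = 13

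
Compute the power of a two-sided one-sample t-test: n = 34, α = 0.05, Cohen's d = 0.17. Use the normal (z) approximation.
Power ≈ 0.17

Power calculation (one-sample t-test, normal approximation):
z_β = d · √n - z_{α/2}
z_β = 0.17 · √34 - 1.960
z_β = 0.17 · 5.831 - 1.960
z_β = -0.969

Power = Φ(z_β) = Φ(-0.969) ≈ 0.166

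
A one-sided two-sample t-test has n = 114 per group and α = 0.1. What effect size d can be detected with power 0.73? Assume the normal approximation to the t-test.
d ≈ 0.25

Minimum detectable effect (two-sample t-test, normal approximation):
d = (z_α + z_β) / √(n/2)
d = (1.282 + 0.613) / √(114/2)
d = 1.894 / 7.550
d ≈ 0.25

By Cohen's convention (0.2 small / 0.5 medium / 0.8 large): small effect.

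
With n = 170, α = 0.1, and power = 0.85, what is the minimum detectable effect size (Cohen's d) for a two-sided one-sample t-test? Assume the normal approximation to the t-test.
d ≈ 0.21

Minimum detectable effect (one-sample t-test, normal approximation):
d = (z_{α/2} + z_β) / √n
d = (1.645 + 1.036) / √170
d = 2.681 / 13.038
d ≈ 0.21

By Cohen's convention (0.2 small / 0.5 medium / 0.8 large): small effect.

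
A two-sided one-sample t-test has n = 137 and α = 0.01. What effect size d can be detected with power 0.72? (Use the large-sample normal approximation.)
d ≈ 0.27

Minimum detectable effect (one-sample t-test, normal approximation):
d = (z_{α/2} + z_β) / √n
d = (2.576 + 0.583) / √137
d = 3.159 / 11.705
d ≈ 0.27

By Cohen's convention (0.2 small / 0.5 medium / 0.8 large): small effect.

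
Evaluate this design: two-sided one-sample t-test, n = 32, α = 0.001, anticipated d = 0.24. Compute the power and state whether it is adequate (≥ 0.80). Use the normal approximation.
Power ≈ 0.03; the study is underpowered (power < 0.80)

Power calculation (one-sample t-test, normal approximation):
z_β = d · √n - z_{α/2}
z_β = 0.24 · √32 - 3.291
z_β = 0.24 · 5.657 - 3.291
z_β = -1.933

Power = Φ(z_β) = Φ(-1.933) ≈ 0.027

Effect size d = 0.24 is small by Cohen's convention (0.2/0.5/0.8).

Threshold: power ≥ 0.80 is conventionally adequate.
Power ≈ 0.03 → the study is underpowered (power < 0.80).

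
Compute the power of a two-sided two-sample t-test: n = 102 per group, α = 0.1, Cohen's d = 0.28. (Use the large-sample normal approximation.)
Power ≈ 0.64

Power calculation (two-sample t-test, normal approximation):
z_β = d · √(n/2) - z_{α/2}
z_β = 0.28 · √(102/2) - 1.645
z_β = 0.28 · 7.141 - 1.645
z_β = 0.355

Power = Φ(z_β) = Φ(0.355) ≈ 0.639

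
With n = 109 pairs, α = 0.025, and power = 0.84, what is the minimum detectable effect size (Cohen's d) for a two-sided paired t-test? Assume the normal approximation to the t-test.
d ≈ 0.31

Minimum detectable effect (paired t-test, normal approximation):
d = (z_{α/2} + z_β) / √n
d = (2.241 + 0.994) / √109
d = 3.236 / 10.440
d ≈ 0.31

By Cohen's convention (0.2 small / 0.5 medium / 0.8 large): small effect.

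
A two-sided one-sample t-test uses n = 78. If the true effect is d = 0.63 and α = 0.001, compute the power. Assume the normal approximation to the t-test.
Power ≈ 0.99

Power calculation (one-sample t-test, normal approximation):
z_β = d · √n - z_{α/2}
z_β = 0.63 · √78 - 3.291
z_β = 0.63 · 8.832 - 3.291
z_β = 2.273

Power = Φ(z_β) = Φ(2.273) ≈ 0.989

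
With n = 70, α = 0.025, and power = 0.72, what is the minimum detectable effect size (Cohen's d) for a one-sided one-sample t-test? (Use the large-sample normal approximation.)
d ≈ 0.30

Minimum detectable effect (one-sample t-test, normal approximation):
d = (z_α + z_β) / √n
d = (1.960 + 0.583) / √70
d = 2.543 / 8.367
d ≈ 0.30

By Cohen's convention (0.2 small / 0.5 medium / 0.8 large): small effect.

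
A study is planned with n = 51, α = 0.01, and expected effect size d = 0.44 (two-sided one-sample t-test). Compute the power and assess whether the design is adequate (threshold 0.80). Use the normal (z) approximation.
Power ≈ 0.71; the study is underpowered (power < 0.80)

Power calculation (one-sample t-test, normal approximation):
z_β = d · √n - z_{α/2}
z_β = 0.44 · √51 - 2.576
z_β = 0.44 · 7.141 - 2.576
z_β = 0.566

Power = Φ(z_β) = Φ(0.566) ≈ 0.714

Effect size d = 0.44 is small by Cohen's convention (0.2/0.5/0.8).

Threshold: power ≥ 0.80 is conventionally adequate.
Power ≈ 0.71 → the study is underpowered (power < 0.80).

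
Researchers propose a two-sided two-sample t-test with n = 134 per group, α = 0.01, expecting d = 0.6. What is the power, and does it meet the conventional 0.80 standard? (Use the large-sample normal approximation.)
Power ≈ 0.99; the study is adequately powered (power ≥ 0.80)

Power calculation (two-sample t-test, normal approximation):
z_β = d · √(n/2) - z_{α/2}
z_β = 0.6 · √(134/2) - 2.576
z_β = 0.6 · 8.185 - 2.576
z_β = 2.335

Power = Φ(z_β) = Φ(2.335) ≈ 0.990

Effect size d = 0.6 is medium by Cohen's convention (0.2/0.5/0.8).

Threshold: power ≥ 0.80 is conventionally adequate.
Power ≈ 0.99 → the study is adequately powered (power ≥ 0.80).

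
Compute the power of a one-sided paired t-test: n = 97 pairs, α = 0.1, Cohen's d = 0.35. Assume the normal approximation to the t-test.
Power ≈ 0.98

Power calculation (paired t-test, normal approximation):
z_β = d · √n - z_α
z_β = 0.35 · √97 - 1.282
z_β = 0.35 · 9.849 - 1.282
z_β = 2.166

Power = Φ(z_β) = Φ(2.166) ≈ 0.985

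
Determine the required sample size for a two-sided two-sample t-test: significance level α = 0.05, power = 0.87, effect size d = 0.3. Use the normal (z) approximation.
n = 212 per group

Sample size formula (two-sample t-test, normal approximation):
n = 2 · ((z_{α/2} + z_β) / d)²

z_{α/2} = 1.960 (for α = 0.05, two-sided)
z_β = 1.126 (for power = 0.87)
d = 0.3

n = 2 · ((1.960 + 1.126) / 0.3)²
n = 2 · (10.287)²
n ≈ 211.64
Round up to the next whole number: n = 212 per group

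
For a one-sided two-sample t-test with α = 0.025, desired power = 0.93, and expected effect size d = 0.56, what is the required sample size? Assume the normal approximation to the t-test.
n = 76 per group

Sample size formula (two-sample t-test, normal approximation):
n = 2 · ((z_α + z_β) / d)²

z_α = 1.960 (for α = 0.025, one-sided)
z_β = 1.476 (for power = 0.93)
d = 0.56

n = 2 · ((1.960 + 1.476) / 0.56)²
n = 2 · (6.136)²
n ≈ 75.30
Round up to the next whole number: n = 76 per group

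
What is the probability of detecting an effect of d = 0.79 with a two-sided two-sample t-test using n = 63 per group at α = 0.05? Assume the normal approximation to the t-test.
Power ≈ 0.99

Power calculation (two-sample t-test, normal approximation):
z_β = d · √(n/2) - z_{α/2}
z_β = 0.79 · √(63/2) - 1.960
z_β = 0.79 · 5.612 - 1.960
z_β = 2.474

Power = Φ(z_β) = Φ(2.474) ≈ 0.993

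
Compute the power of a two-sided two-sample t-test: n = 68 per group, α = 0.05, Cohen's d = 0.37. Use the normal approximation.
Power ≈ 0.58

Power calculation (two-sample t-test, normal approximation):
z_β = d · √(n/2) - z_{α/2}
z_β = 0.37 · √(68/2) - 1.960
z_β = 0.37 · 5.831 - 1.960
z_β = 0.197

Power = Φ(z_β) = Φ(0.197) ≈ 0.578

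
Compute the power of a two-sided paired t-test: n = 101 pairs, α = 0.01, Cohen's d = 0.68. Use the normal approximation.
Power ≈ 1.00

Power calculation (paired t-test, normal approximation):
z_β = d · √n - z_{α/2}
z_β = 0.68 · √101 - 2.576
z_β = 0.68 · 10.050 - 2.576
z_β = 4.258

Power = Φ(z_β) = Φ(4.258) ≈ 1.000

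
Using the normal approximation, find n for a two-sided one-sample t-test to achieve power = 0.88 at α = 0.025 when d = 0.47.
n = 53

Sample size formula (one-sample t-test, normal approximation):
n = ((z_{α/2} + z_β) / d)²

z_{α/2} = 2.241 (for α = 0.025, two-sided)
z_β = 1.175 (for power = 0.88)
d = 0.47

n = ((2.241 + 1.175) / 0.47)²
n = (7.268)²
n ≈ 52.82
Round up to the next whole number: n = 53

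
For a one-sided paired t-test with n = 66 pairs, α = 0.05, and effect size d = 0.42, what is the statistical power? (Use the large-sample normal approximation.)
Power ≈ 0.96

Power calculation (paired t-test, normal approximation):
z_β = d · √n - z_α
z_β = 0.42 · √66 - 1.645
z_β = 0.42 · 8.124 - 1.645
z_β = 1.767

Power = Φ(z_β) = Φ(1.767) ≈ 0.961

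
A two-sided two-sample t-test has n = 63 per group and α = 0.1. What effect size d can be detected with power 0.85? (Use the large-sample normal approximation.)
d ≈ 0.48

Minimum detectable effect (two-sample t-test, normal approximation):
d = (z_{α/2} + z_β) / √(n/2)
d = (1.645 + 1.036) / √(63/2)
d = 2.681 / 5.612
d ≈ 0.48

By Cohen's convention (0.2 small / 0.5 medium / 0.8 large): small effect.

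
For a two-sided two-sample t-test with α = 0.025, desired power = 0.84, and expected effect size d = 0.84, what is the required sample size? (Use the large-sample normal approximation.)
n = 30 per group

Sample size formula (two-sample t-test, normal approximation):
n = 2 · ((z_{α/2} + z_β) / d)²

z_{α/2} = 2.241 (for α = 0.025, two-sided)
z_β = 0.994 (for power = 0.84)
d = 0.84

n = 2 · ((2.241 + 0.994) / 0.84)²
n = 2 · (3.851)²
n ≈ 29.66
Round up to the next whole number: n = 30 per group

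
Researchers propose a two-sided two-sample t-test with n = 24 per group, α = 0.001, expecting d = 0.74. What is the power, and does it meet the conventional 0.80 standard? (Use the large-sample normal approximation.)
Power ≈ 0.23; the study is underpowered (power < 0.80)

Power calculation (two-sample t-test, normal approximation):
z_β = d · √(n/2) - z_{α/2}
z_β = 0.74 · √(24/2) - 3.291
z_β = 0.74 · 3.464 - 3.291
z_β = -0.727

Power = Φ(z_β) = Φ(-0.727) ≈ 0.234

Effect size d = 0.74 is medium by Cohen's convention (0.2/0.5/0.8).

Threshold: power ≥ 0.80 is conventionally adequate.
Power ≈ 0.23 → the study is underpowered (power < 0.80).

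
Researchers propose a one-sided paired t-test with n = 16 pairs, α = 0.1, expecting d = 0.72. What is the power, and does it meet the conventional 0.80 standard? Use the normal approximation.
Power ≈ 0.95; the study is adequately powered (power ≥ 0.80)

Power calculation (paired t-test, normal approximation):
z_β = d · √n - z_α
z_β = 0.72 · √16 - 1.282
z_β = 0.72 · 4.000 - 1.282
z_β = 1.598

Power = Φ(z_β) = Φ(1.598) ≈ 0.945

Effect size d = 0.72 is medium by Cohen's convention (0.2/0.5/0.8).

Threshold: power ≥ 0.80 is conventionally adequate.
Power ≈ 0.95 → the study is adequately powered (power ≥ 0.80).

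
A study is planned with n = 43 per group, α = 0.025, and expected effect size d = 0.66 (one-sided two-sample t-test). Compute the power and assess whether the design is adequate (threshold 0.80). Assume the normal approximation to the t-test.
Power ≈ 0.86; the study is adequately powered (power ≥ 0.80)

Power calculation (two-sample t-test, normal approximation):
z_β = d · √(n/2) - z_α
z_β = 0.66 · √(43/2) - 1.960
z_β = 0.66 · 4.637 - 1.960
z_β = 1.100

Power = Φ(z_β) = Φ(1.100) ≈ 0.864

Effect size d = 0.66 is medium by Cohen's convention (0.2/0.5/0.8).

Threshold: power ≥ 0.80 is conventionally adequate.
Power ≈ 0.86 → the study is adequately powered (power ≥ 0.80).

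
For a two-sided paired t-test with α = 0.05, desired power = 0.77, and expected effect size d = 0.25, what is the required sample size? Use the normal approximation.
n = 117 pairs

Sample size formula (paired t-test, normal approximation):
n = ((z_{α/2} + z_β) / d)²

z_{α/2} = 1.960 (for α = 0.05, two-sided)
z_β = 0.739 (for power = 0.77)
d = 0.25

n = ((1.960 + 0.739) / 0.25)²
n = (10.796)²
n ≈ 116.55
Round up to the next whole number: n = 117 pairs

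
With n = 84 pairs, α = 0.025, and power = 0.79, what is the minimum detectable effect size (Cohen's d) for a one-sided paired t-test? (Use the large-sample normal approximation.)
d ≈ 0.30

Minimum detectable effect (paired t-test, normal approximation):
d = (z_α + z_β) / √n
d = (1.960 + 0.806) / √84
d = 2.766 / 9.165
d ≈ 0.30

By Cohen's convention (0.2 small / 0.5 medium / 0.8 large): small effect.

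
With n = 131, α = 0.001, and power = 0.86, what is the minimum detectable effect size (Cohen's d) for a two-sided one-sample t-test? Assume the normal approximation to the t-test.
d ≈ 0.38

Minimum detectable effect (one-sample t-test, normal approximation):
d = (z_{α/2} + z_β) / √n
d = (3.291 + 1.080) / √131
d = 4.371 / 11.446
d ≈ 0.38

By Cohen's convention (0.2 small / 0.5 medium / 0.8 large): small effect.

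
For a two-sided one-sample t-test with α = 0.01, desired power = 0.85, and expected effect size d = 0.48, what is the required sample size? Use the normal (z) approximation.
n = 57

Sample size formula (one-sample t-test, normal approximation):
n = ((z_{α/2} + z_β) / d)²

z_{α/2} = 2.576 (for α = 0.01, two-sided)
z_β = 1.036 (for power = 0.85)
d = 0.48

n = ((2.576 + 1.036) / 0.48)²
n = (7.525)²
n ≈ 56.63
Round up to the next whole number: n = 57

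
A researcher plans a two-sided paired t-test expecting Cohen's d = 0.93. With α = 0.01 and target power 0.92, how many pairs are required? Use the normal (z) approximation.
n = 19 pairs

Sample size formula (paired t-test, normal approximation):
n = ((z_{α/2} + z_β) / d)²

z_{α/2} = 2.576 (for α = 0.01, two-sided)
z_β = 1.405 (for power = 0.92)
d = 0.93

n = ((2.576 + 1.405) / 0.93)²
n = (4.281)²
n ≈ 18.33
Round up to the next whole number: n = 19 pairs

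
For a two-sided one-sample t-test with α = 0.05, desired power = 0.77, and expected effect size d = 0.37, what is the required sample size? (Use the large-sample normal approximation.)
n = 54

Sample size formula (one-sample t-test, normal approximation):
n = ((z_{α/2} + z_β) / d)²

z_{α/2} = 1.960 (for α = 0.05, two-sided)
z_β = 0.739 (for power = 0.77)
d = 0.37

n = ((1.960 + 0.739) / 0.37)²
n = (7.295)²
n ≈ 53.22
Round up to the next whole number: n = 54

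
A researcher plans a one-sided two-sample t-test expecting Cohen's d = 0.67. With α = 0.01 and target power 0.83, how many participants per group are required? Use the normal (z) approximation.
n = 48 per group

Sample size formula (two-sample t-test, normal approximation):
n = 2 · ((z_α + z_β) / d)²

z_α = 2.326 (for α = 0.01, one-sided)
z_β = 0.954 (for power = 0.83)
d = 0.67

n = 2 · ((2.326 + 0.954) / 0.67)²
n = 2 · (4.896)²
n ≈ 47.94
Round up to the next whole number: n = 48 per group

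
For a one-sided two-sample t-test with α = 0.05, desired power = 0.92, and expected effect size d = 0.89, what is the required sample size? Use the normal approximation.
n = 24 per group

Sample size formula (two-sample t-test, normal approximation):
n = 2 · ((z_α + z_β) / d)²

z_α = 1.645 (for α = 0.05, one-sided)
z_β = 1.405 (for power = 0.92)
d = 0.89

n = 2 · ((1.645 + 1.405) / 0.89)²
n = 2 · (3.427)²
n ≈ 23.49
Round up to the next whole number: n = 24 per group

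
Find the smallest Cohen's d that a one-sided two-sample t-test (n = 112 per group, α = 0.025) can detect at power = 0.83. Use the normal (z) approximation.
d ≈ 0.39

Minimum detectable effect (two-sample t-test, normal approximation):
d = (z_α + z_β) / √(n/2)
d = (1.960 + 0.954) / √(112/2)
d = 2.914 / 7.483
d ≈ 0.39

By Cohen's convention (0.2 small / 0.5 medium / 0.8 large): small effect.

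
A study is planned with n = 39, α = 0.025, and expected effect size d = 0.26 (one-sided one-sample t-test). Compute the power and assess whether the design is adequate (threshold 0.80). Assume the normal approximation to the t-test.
Power ≈ 0.37; the study is underpowered (power < 0.80)

Power calculation (one-sample t-test, normal approximation):
z_β = d · √n - z_α
z_β = 0.26 · √39 - 1.960
z_β = 0.26 · 6.245 - 1.960
z_β = -0.336

Power = Φ(z_β) = Φ(-0.336) ≈ 0.368

Effect size d = 0.26 is small by Cohen's convention (0.2/0.5/0.8).

Threshold: power ≥ 0.80 is conventionally adequate.
Power ≈ 0.37 → the study is underpowered (power < 0.80).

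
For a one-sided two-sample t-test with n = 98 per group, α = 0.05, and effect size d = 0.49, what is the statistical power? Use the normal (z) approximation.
Power ≈ 0.96

Power calculation (two-sample t-test, normal approximation):
z_β = d · √(n/2) - z_α
z_β = 0.49 · √(98/2) - 1.645
z_β = 0.49 · 7.000 - 1.645
z_β = 1.785

Power = Φ(z_β) = Φ(1.785) ≈ 0.963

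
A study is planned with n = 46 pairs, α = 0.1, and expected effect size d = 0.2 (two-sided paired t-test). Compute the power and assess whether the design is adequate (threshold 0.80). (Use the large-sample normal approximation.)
Power ≈ 0.39; the study is underpowered (power < 0.80)

Power calculation (paired t-test, normal approximation):
z_β = d · √n - z_{α/2}
z_β = 0.2 · √46 - 1.645
z_β = 0.2 · 6.782 - 1.645
z_β = -0.288

Power = Φ(z_β) = Φ(-0.288) ≈ 0.387

Effect size d = 0.2 is small by Cohen's convention (0.2/0.5/0.8).

Threshold: power ≥ 0.80 is conventionally adequate.
Power ≈ 0.39 → the study is underpowered (power < 0.80).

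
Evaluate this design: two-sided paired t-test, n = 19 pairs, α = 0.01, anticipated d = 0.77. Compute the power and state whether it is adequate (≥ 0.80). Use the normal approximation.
Power ≈ 0.78; the study is underpowered (power < 0.80)

Power calculation (paired t-test, normal approximation):
z_β = d · √n - z_{α/2}
z_β = 0.77 · √19 - 2.576
z_β = 0.77 · 4.359 - 2.576
z_β = 0.781

Power = Φ(z_β) = Φ(0.781) ≈ 0.782

Effect size d = 0.77 is medium by Cohen's convention (0.2/0.5/0.8).

Threshold: power ≥ 0.80 is conventionally adequate.
Power ≈ 0.78 → the study is underpowered (power < 0.80).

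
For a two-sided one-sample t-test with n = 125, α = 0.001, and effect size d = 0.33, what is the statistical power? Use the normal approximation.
Power ≈ 0.66

Power calculation (one-sample t-test, normal approximation):
z_β = d · √n - z_{α/2}
z_β = 0.33 · √125 - 3.291
z_β = 0.33 · 11.180 - 3.291
z_β = 0.399

Power = Φ(z_β) = Φ(0.399) ≈ 0.655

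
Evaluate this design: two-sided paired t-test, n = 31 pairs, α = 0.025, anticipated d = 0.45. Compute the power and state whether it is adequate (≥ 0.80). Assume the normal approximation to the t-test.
Power ≈ 0.60; the study is underpowered (power < 0.80)

Power calculation (paired t-test, normal approximation):
z_β = d · √n - z_{α/2}
z_β = 0.45 · √31 - 2.241
z_β = 0.45 · 5.568 - 2.241
z_β = 0.264

Power = Φ(z_β) = Φ(0.264) ≈ 0.604

Effect size d = 0.45 is small by Cohen's convention (0.2/0.5/0.8).

Threshold: power ≥ 0.80 is conventionally adequate.
Power ≈ 0.60 → the study is underpowered (power < 0.80).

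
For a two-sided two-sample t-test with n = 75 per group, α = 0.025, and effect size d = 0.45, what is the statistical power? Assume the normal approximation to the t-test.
Power ≈ 0.70

Power calculation (two-sample t-test, normal approximation):
z_β = d · √(n/2) - z_{α/2}
z_β = 0.45 · √(75/2) - 2.241
z_β = 0.45 · 6.124 - 2.241
z_β = 0.514

Power = Φ(z_β) = Φ(0.514) ≈ 0.696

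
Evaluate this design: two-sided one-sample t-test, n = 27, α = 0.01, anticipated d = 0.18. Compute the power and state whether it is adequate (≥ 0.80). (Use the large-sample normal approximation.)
Power ≈ 0.05; the study is underpowered (power < 0.80)

Power calculation (one-sample t-test, normal approximation):
z_β = d · √n - z_{α/2}
z_β = 0.18 · √27 - 2.576
z_β = 0.18 · 5.196 - 2.576
z_β = -1.641

Power = Φ(z_β) = Φ(-1.641) ≈ 0.050

Effect size d = 0.18 is very small by Cohen's convention (0.2/0.5/0.8).

Threshold: power ≥ 0.80 is conventionally adequate.
Power ≈ 0.05 → the study is underpowered (power < 0.80).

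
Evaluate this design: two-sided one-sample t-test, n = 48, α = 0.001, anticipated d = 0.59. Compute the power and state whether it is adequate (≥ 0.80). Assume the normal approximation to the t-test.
Power ≈ 0.79; the study is underpowered (power < 0.80)

Power calculation (one-sample t-test, normal approximation):
z_β = d · √n - z_{α/2}
z_β = 0.59 · √48 - 3.291
z_β = 0.59 · 6.928 - 3.291
z_β = 0.797

Power = Φ(z_β) = Φ(0.797) ≈ 0.787

Effect size d = 0.59 is medium by Cohen's convention (0.2/0.5/0.8).

Threshold: power ≥ 0.80 is conventionally adequate.
Power ≈ 0.79 → the study is underpowered (power < 0.80).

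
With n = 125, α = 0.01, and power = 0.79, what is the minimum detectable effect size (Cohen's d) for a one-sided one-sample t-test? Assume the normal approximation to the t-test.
d ≈ 0.28

Minimum detectable effect (one-sample t-test, normal approximation):
d = (z_α + z_β) / √n
d = (2.326 + 0.806) / √125
d = 3.133 / 11.180
d ≈ 0.28

By Cohen's convention (0.2 small / 0.5 medium / 0.8 large): small effect.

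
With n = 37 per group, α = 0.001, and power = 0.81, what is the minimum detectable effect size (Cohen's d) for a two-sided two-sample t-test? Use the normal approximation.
d ≈ 0.97

Minimum detectable effect (two-sample t-test, normal approximation):
d = (z_{α/2} + z_β) / √(n/2)
d = (3.291 + 0.878) / √(37/2)
d = 4.168 / 4.301
d ≈ 0.97

By Cohen's convention (0.2 small / 0.5 medium / 0.8 large): large effect.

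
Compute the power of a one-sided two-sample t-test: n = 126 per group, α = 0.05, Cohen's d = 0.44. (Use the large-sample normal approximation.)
Power ≈ 0.97

Power calculation (two-sample t-test, normal approximation):
z_β = d · √(n/2) - z_α
z_β = 0.44 · √(126/2) - 1.645
z_β = 0.44 · 7.937 - 1.645
z_β = 1.848

Power = Φ(z_β) = Φ(1.848) ≈ 0.968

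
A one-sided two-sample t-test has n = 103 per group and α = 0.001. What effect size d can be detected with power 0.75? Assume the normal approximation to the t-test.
d ≈ 0.52

Minimum detectable effect (two-sample t-test, normal approximation):
d = (z_α + z_β) / √(n/2)
d = (3.090 + 0.674) / √(103/2)
d = 3.765 / 7.176
d ≈ 0.52

By Cohen's convention (0.2 small / 0.5 medium / 0.8 large): medium effect.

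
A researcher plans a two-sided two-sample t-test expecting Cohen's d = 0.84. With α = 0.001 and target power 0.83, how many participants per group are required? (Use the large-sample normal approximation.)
n = 52 per group

Sample size formula (two-sample t-test, normal approximation):
n = 2 · ((z_{α/2} + z_β) / d)²

z_{α/2} = 3.291 (for α = 0.001, two-sided)
z_β = 0.954 (for power = 0.83)
d = 0.84

n = 2 · ((3.291 + 0.954) / 0.84)²
n = 2 · (5.054)²
n ≈ 51.09
Round up to the next whole number: n = 52 per group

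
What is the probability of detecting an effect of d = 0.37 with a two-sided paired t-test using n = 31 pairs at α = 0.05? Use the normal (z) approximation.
Power ≈ 0.54

Power calculation (paired t-test, normal approximation):
z_β = d · √n - z_{α/2}
z_β = 0.37 · √31 - 1.960
z_β = 0.37 · 5.568 - 1.960
z_β = 0.100

Power = Φ(z_β) = Φ(0.100) ≈ 0.540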